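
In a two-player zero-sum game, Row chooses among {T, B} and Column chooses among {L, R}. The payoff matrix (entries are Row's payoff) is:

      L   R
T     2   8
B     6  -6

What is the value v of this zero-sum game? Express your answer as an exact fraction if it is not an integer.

10/3

Row minima: T → 2, B → -6; maximin = 2.
Column maxima: L → 6, R → 8; minimax = 6.
2 ≠ 6, so there is no saddle point; optimal play is mixed.
Let Row play T with probability p. Expected payoff against L: 2p + 6(1−p) = −4p + 6; against R: 8p + (-6)(1−p) = 14p − 6.
Setting these equal: −4p + 6 = 14p − 6 ⇒ −18p = -12 ⇒ p = 2/3, and the value is (-4)·(2/3) + 6 = 10/3.
For Column: with q = P(L), equating T's and B's payoffs gives −6q + 8 = 12q − 6 ⇒ q = 7/9.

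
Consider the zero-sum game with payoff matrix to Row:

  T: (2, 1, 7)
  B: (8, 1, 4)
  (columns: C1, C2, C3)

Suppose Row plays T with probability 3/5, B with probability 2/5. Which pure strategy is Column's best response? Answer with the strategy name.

If Column plays C1, Row's expected payoff is (3/5)·2 + (2/5)·8 = 22/5.
If Column plays C2, Row's expected payoff is (3/5)·1 + (2/5)·1 = 1.
If Column plays C3, Row's expected payoff is (3/5)·7 + (2/5)·4 = 29/5.
Column minimizes Row's payoff; the smallest is 1, so the best response is C2.

C2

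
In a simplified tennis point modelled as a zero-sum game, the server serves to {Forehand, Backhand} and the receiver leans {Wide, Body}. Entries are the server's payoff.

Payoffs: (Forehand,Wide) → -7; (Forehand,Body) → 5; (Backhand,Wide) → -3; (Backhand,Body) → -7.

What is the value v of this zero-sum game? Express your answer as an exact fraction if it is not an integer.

Row minima: Forehand → -7, Backhand → -7; maximin = -7.
Column maxima: Wide → -3, Body → 5; minimax = -3.
-7 ≠ -3, so there is no saddle point; optimal play is mixed.
Let the server play Forehand with probability p. Expected payoff against Wide: (-7)p + (-3)(1−p) = −4p − 3; against Body: 5p + (-7)(1−p) = 12p − 7.
Setting these equal: −4p − 3 = 12p − 7 ⇒ −16p = -4 ⇒ p = 1/4, and the value is (-4)·(1/4) − 3 = -4.
For the receiver: with q = P(Wide), equating Forehand's and Backhand's payoffs gives −12q + 5 = 4q − 7 ⇒ q = 3/4.

-4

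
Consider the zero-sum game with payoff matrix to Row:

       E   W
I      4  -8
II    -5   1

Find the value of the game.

Row minima: I → -8, II → -5; maximin = -5.
Column maxima: E → 4, W → 1; minimax = 1.
-5 ≠ 1, so there is no saddle point; optimal play is mixed.
Let Row play I with probability p. Expected payoff against E: 4p + (-5)(1−p) = 9p − 5; against W: (-8)p + 1(1−p) = −9p + 1.
Setting these equal: 9p − 5 = −9p + 1 ⇒ 18p = 6 ⇒ p = 1/3, and the value is (9)·(1/3) − 5 = -2.
For Column: with q = P(E), equating I's and II's payoffs gives 12q − 8 = −6q + 1 ⇒ q = 1/2.

-2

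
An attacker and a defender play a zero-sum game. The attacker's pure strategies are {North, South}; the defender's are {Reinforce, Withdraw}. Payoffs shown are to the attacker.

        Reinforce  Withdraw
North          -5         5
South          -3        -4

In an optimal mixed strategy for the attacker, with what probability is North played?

1/11

Row minima: North → -5, South → -4; maximin = -4.
Column maxima: Reinforce → -3, Withdraw → 5; minimax = -3.
-4 ≠ -3, so there is no saddle point; optimal play is mixed.
Let the attacker play North with probability p. Expected payoff against Reinforce: (-5)p + (-3)(1−p) = −2p − 3; against Withdraw: 5p + (-4)(1−p) = 9p − 4.
Setting these equal: −2p − 3 = 9p − 4 ⇒ −11p = -1 ⇒ p = 1/11, and the value is (-2)·(1/11) − 3 = -35/11.
For the defender: with q = P(Reinforce), equating North's and South's payoffs gives −10q + 5 = q − 4 ⇒ q = 9/11.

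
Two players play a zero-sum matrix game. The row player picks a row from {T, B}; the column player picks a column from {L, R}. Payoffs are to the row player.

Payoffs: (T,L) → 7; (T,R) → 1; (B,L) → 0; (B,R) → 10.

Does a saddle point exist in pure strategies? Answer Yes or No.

Row minima: T → 1, B → 0; maximin = 1.
Column maxima: L → 7, R → 10; minimax = 7.
1 ≠ 7, so no pure-strategy equilibrium exists.

No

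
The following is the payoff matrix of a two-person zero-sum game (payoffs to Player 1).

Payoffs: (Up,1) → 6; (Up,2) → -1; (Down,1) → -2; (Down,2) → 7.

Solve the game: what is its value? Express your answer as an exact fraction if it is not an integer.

Row minima: Up → -1, Down → -2; maximin = -1.
Column maxima: 1 → 6, 2 → 7; minimax = 6.
-1 ≠ 6, so there is no saddle point; optimal play is mixed.
Let Player 1 play Up with probability p. Expected payoff against 1: 6p + (-2)(1−p) = 8p − 2; against 2: (-1)p + 7(1−p) = −8p + 7.
Setting these equal: 8p − 2 = −8p + 7 ⇒ 16p = 9 ⇒ p = 9/16, and the value is (8)·(9/16) − 2 = 5/2.
For Player 2: with q = P(1), equating Up's and Down's payoffs gives 7q − 1 = −9q + 7 ⇒ q = 1/2.

5/2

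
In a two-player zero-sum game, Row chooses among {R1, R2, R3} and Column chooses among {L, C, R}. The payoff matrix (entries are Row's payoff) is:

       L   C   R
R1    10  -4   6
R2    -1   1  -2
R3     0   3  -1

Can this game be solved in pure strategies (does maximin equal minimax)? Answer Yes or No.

Row minima: R1 → -4, R2 → -2, R3 → -1; maximin = -1.
Column maxima: L → 10, C → 3, R → 6; minimax = 3.
-1 ≠ 3, so no pure-strategy equilibrium exists.

No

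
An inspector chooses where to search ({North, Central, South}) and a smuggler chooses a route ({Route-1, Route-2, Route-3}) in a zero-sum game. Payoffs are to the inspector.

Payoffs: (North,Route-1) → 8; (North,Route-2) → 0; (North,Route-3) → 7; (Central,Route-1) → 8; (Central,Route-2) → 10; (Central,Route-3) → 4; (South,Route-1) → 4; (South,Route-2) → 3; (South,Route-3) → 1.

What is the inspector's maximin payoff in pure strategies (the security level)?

Row minima: North → 0, Central → 4, South → 1.
The best of these is 4.

4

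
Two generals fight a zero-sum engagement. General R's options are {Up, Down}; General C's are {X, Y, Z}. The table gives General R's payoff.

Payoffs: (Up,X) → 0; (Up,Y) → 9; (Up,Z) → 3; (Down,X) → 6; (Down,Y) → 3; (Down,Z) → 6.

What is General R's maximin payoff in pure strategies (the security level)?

3

Row minima: Up → 0, Down → 3.
The best of these is 3.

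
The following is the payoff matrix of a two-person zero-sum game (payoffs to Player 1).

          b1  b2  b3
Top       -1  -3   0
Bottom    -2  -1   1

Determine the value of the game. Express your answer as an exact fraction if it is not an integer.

Row minima: Top → -3, Bottom → -2; maximin = -2.
Column maxima: b1 → -1, b2 → -1, b3 → 1; minimax = -1.
-2 ≠ -1, so there is no saddle point; optimal play is mixed.
b3 is strictly dominated by b1 (it gives Player 1 strictly more in every row), so Player 2 never plays it.
On the remaining 2×2 (Top, Bottom vs b1, b2):
Let Player 1 play Top with probability p. Expected payoff against b1: (-1)p + (-2)(1−p) = p − 2; against b2: (-3)p + (-1)(1−p) = −2p − 1.
Setting these equal: p − 2 = −2p − 1 ⇒ 3p = 1 ⇒ p = 1/3, and the value is (1)·(1/3) − 2 = -5/3.
For Player 2: with q = P(b1), equating Top's and Bottom's payoffs gives 2q − 3 = −q − 1 ⇒ q = 2/3.

-5/3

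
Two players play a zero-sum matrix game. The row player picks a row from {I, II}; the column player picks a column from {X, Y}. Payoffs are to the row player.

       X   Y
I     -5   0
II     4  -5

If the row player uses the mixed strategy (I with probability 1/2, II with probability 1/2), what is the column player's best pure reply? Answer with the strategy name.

If the column player plays X, the row player's expected payoff is (1/2)·(-5) + (1/2)·4 = -1/2.
If the column player plays Y, the row player's expected payoff is (1/2)·0 + (1/2)·(-5) = -5/2.
The column player minimizes the row player's payoff; the smallest is -5/2, so the best response is Y.

Y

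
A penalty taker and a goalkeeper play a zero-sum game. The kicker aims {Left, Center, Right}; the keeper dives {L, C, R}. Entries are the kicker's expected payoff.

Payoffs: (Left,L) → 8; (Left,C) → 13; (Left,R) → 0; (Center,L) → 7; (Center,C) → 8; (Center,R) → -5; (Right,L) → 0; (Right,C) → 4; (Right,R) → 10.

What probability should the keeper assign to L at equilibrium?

Row minima: Left → 0, Center → -5, Right → 0; maximin = 0.
Column maxima: L → 8, C → 13, R → 10; minimax = 8.
0 ≠ 8, so there is no saddle point; optimal play is mixed.
Center is strictly dominated by Left, so the kicker never plays it.
C is strictly dominated by L (it gives the kicker strictly more in every row), so the keeper never plays it.
On the remaining 2×2 (Left, Right vs L, R):
Let the kicker play Left with probability p. Expected payoff against L: 8p + 0(1−p) = 8p; against R: 0p + 10(1−p) = −10p + 10.
Setting these equal: 8p = −10p + 10 ⇒ 18p = 10 ⇒ p = 5/9, and the value is (8)·(5/9) = 40/9.
For the keeper: with q = P(L), equating Left's and Right's payoffs gives 8q = −10q + 10 ⇒ q = 5/9.

5/9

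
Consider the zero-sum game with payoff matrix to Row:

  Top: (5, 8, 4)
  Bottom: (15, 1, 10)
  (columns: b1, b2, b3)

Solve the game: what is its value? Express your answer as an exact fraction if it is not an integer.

Row minima: Top → 4, Bottom → 1; maximin = 4.
Column maxima: b1 → 15, b2 → 8, b3 → 10; minimax = 8.
4 ≠ 8, so there is no saddle point; optimal play is mixed.
b1 is strictly dominated by b3 (it gives Row strictly more in every row), so Column never plays it.
On the remaining 2×2 (Top, Bottom vs b2, b3):
Let Row play Top with probability p. Expected payoff against b2: 8p + 1(1−p) = 7p + 1; against b3: 4p + 10(1−p) = −6p + 10.
Setting these equal: 7p + 1 = −6p + 10 ⇒ 13p = 9 ⇒ p = 9/13, and the value is (7)·(9/13) + 1 = 76/13.
For Column: with q = P(b2), equating Top's and Bottom's payoffs gives 4q + 4 = −9q + 10 ⇒ q = 6/13.

76/13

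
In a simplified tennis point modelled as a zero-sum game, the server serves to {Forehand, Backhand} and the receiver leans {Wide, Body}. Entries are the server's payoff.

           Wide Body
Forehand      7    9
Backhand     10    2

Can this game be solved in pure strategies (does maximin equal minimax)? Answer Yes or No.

Row minima: Forehand → 7, Backhand → 2; maximin = 7.
Column maxima: Wide → 10, Body → 9; minimax = 9.
7 ≠ 9, so no pure-strategy equilibrium exists.

No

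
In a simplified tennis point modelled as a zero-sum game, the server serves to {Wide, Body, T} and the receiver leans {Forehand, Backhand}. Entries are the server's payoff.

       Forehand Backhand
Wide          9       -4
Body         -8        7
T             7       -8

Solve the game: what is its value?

31/28

Row minima: Wide → -4, Body → -8, T → -8; maximin = -4.
Column maxima: Forehand → 9, Backhand → 7; minimax = 7.
-4 ≠ 7, so there is no saddle point; optimal play is mixed.
T is strictly dominated by Wide, so the server never plays it.
On the remaining 2×2 (Wide, Body vs Forehand, Backhand):
Let the server play Wide with probability p. Expected payoff against Forehand: 9p + (-8)(1−p) = 17p − 8; against Backhand: (-4)p + 7(1−p) = −11p + 7.
Setting these equal: 17p − 8 = −11p + 7 ⇒ 28p = 15 ⇒ p = 15/28, and the value is (17)·(15/28) − 8 = 31/28.
For the receiver: with q = P(Forehand), equating Wide's and Body's payoffs gives 13q − 4 = −15q + 7 ⇒ q = 11/28.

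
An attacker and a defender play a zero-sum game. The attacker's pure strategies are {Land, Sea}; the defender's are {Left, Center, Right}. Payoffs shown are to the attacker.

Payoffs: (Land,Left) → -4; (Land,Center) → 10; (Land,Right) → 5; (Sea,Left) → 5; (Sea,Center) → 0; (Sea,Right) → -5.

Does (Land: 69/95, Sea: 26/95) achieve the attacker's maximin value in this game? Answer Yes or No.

Against Left this mix gives (69/95)·(-4) + (26/95)·5 = -146/95.
Against Center this mix gives (69/95)·10 + (26/95)·0 = 138/19.
Against Right this mix gives (69/95)·5 + (26/95)·(-5) = 43/19.
The defender will play Left, holding the attacker to -146/95. Shifting weight toward the row that does better against Left would raise this floor (the equalizing mix achieves 5/19 against both Left and Right), so the proposed strategy is not optimal.

No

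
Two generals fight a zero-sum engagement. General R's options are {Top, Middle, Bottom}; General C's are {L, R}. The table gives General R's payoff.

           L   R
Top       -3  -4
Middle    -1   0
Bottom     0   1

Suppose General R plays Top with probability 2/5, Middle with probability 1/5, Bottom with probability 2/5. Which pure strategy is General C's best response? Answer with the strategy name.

L

If General C plays L, General R's expected payoff is (2/5)·(-3) + (1/5)·(-1) + (2/5)·0 = -7/5.
If General C plays R, General R's expected payoff is (2/5)·(-4) + (1/5)·0 + (2/5)·1 = -6/5.
General C minimizes General R's payoff; the smallest is -7/5, so the best response is L.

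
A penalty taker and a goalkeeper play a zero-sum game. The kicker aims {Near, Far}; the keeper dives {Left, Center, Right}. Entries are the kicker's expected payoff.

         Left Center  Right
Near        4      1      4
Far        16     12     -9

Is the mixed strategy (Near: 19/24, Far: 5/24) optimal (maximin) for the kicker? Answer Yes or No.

No

Against Left this mix gives (19/24)·4 + (5/24)·16 = 13/2.
Against Center this mix gives (19/24)·1 + (5/24)·12 = 79/24.
Against Right this mix gives (19/24)·4 + (5/24)·(-9) = 31/24.
The keeper will play Right, holding the kicker to 31/24. Shifting weight toward the row that does better against Right would raise this floor (the equalizing mix achieves 19/8 against both Right and Center), so the proposed strategy is not optimal.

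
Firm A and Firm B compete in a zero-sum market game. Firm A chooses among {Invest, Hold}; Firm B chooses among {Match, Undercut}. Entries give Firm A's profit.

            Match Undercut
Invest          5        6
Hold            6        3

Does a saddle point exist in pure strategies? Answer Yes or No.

No

Row minima: Invest → 5, Hold → 3; maximin = 5.
Column maxima: Match → 6, Undercut → 6; minimax = 6.
5 ≠ 6, so no pure-strategy equilibrium exists.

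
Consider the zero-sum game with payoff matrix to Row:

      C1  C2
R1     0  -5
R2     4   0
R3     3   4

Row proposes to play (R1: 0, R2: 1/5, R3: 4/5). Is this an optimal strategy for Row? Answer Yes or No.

Against C1 this mix gives (1/5)·4 + (4/5)·3 = 16/5.
Against C2 this mix gives (1/5)·0 + (4/5)·4 = 16/5.
All of Column's active replies (C1, C2) yield 16/5, and no column does worse for Row. The mix makes Column indifferent and guarantees 16/5, so it is optimal.

Yes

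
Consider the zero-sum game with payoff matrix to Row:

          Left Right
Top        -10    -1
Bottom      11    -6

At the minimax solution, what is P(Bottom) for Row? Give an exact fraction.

Row minima: Top → -10, Bottom → -6; maximin = -6.
Column maxima: Left → 11, Right → -1; minimax = -1.
-6 ≠ -1, so there is no saddle point; optimal play is mixed.
Let Row play Top with probability p. Expected payoff against Left: (-10)p + 11(1−p) = −21p + 11; against Right: (-1)p + (-6)(1−p) = 5p − 6.
Setting these equal: −21p + 11 = 5p − 6 ⇒ −26p = -17 ⇒ p = 17/26, and the value is (-21)·(17/26) + 11 = -71/26.
For Column: with q = P(Left), equating Top's and Bottom's payoffs gives −9q − 1 = 17q − 6 ⇒ q = 5/26.

9/26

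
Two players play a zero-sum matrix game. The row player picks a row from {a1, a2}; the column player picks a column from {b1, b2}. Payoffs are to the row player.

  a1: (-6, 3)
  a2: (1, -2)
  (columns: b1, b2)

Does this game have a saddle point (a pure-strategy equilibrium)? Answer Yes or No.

Row minima: a1 → -6, a2 → -2; maximin = -2.
Column maxima: b1 → 1, b2 → 3; minimax = 1.
-2 ≠ 1, so no pure-strategy equilibrium exists.

No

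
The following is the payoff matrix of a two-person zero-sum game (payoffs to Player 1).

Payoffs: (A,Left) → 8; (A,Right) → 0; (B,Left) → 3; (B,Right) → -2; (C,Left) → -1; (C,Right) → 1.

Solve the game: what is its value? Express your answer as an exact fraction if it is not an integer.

Row minima: A → 0, B → -2, C → -1; maximin = 0.
Column maxima: Left → 8, Right → 1; minimax = 1.
0 ≠ 1, so there is no saddle point; optimal play is mixed.
B is strictly dominated by A, so Player 1 never plays it.
On the remaining 2×2 (A, C vs Left, Right):
Let Player 1 play A with probability p. Expected payoff against Left: 8p + (-1)(1−p) = 9p − 1; against Right: 0p + 1(1−p) = −p + 1.
Setting these equal: 9p − 1 = −p + 1 ⇒ 10p = 2 ⇒ p = 1/5, and the value is (9)·(1/5) − 1 = 4/5.
For Player 2: with q = P(Left), equating A's and C's payoffs gives 8q = −2q + 1 ⇒ q = 1/10.

4/5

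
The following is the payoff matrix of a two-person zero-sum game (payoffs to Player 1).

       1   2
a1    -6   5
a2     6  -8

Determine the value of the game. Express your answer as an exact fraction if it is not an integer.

-18/25

Row minima: a1 → -6, a2 → -8; maximin = -6.
Column maxima: 1 → 6, 2 → 5; minimax = 5.
-6 ≠ 5, so there is no saddle point; optimal play is mixed.
Let Player 1 play a1 with probability p. Expected payoff against 1: (-6)p + 6(1−p) = −12p + 6; against 2: 5p + (-8)(1−p) = 13p − 8.
Setting these equal: −12p + 6 = 13p − 8 ⇒ −25p = -14 ⇒ p = 14/25, and the value is (-12)·(14/25) + 6 = -18/25.
For Player 2: with q = P(1), equating a1's and a2's payoffs gives −11q + 5 = 14q − 8 ⇒ q = 13/25.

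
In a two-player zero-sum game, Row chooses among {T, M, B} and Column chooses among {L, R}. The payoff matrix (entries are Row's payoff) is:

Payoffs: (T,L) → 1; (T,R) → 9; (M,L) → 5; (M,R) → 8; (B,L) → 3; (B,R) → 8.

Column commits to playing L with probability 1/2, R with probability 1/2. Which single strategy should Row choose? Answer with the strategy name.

Expected payoff of T: (1/2)·1 + (1/2)·9 = 5.
Expected payoff of M: (1/2)·5 + (1/2)·8 = 13/2.
Expected payoff of B: (1/2)·3 + (1/2)·8 = 11/2.
The largest is 13/2, so Row's best response is M.

M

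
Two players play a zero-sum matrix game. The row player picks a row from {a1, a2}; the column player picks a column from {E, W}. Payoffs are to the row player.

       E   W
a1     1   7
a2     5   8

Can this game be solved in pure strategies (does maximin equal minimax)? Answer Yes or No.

Yes

Row minima: a1 → 1, a2 → 5; maximin = 5.
Column maxima: E → 5, W → 8; minimax = 5.
maximin = minimax = 5, so a saddle point exists.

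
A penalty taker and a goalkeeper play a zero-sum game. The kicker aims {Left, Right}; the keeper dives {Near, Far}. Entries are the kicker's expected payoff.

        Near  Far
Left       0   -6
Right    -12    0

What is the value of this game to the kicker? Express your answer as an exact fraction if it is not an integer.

Row minima: Left → -6, Right → -12; maximin = -6.
Column maxima: Near → 0, Far → 0; minimax = 0.
-6 ≠ 0, so there is no saddle point; optimal play is mixed.
Let the kicker play Left with probability p. Expected payoff against Near: 0p + (-12)(1−p) = 12p − 12; against Far: (-6)p + 0(1−p) = −6p.
Setting these equal: 12p − 12 = −6p ⇒ 18p = 12 ⇒ p = 2/3, and the value is (12)·(2/3) − 12 = -4.
For the keeper: with q = P(Near), equating Left's and Right's payoffs gives 6q − 6 = −12q ⇒ q = 1/3.

-4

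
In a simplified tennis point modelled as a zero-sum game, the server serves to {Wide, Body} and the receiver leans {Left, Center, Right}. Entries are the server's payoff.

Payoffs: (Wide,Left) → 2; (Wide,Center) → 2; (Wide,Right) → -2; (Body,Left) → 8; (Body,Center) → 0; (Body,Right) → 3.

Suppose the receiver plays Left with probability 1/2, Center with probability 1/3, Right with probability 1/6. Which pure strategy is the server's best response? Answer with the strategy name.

Body

Expected payoff of Wide: (1/2)·2 + (1/3)·2 + (1/6)·(-2) = 4/3.
Expected payoff of Body: (1/2)·8 + (1/3)·0 + (1/6)·3 = 9/2.
The largest is 9/2, so the server's best response is Body.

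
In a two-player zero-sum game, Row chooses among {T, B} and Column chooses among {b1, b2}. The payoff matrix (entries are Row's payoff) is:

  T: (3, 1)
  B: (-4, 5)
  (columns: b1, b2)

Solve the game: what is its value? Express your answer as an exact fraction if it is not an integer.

19/11

Row minima: T → 1, B → -4; maximin = 1.
Column maxima: b1 → 3, b2 → 5; minimax = 3.
1 ≠ 3, so there is no saddle point; optimal play is mixed.
Let Row play T with probability p. Expected payoff against b1: 3p + (-4)(1−p) = 7p − 4; against b2: 1p + 5(1−p) = −4p + 5.
Setting these equal: 7p − 4 = −4p + 5 ⇒ 11p = 9 ⇒ p = 9/11, and the value is (7)·(9/11) − 4 = 19/11.
For Column: with q = P(b1), equating T's and B's payoffs gives 2q + 1 = −9q + 5 ⇒ q = 4/11.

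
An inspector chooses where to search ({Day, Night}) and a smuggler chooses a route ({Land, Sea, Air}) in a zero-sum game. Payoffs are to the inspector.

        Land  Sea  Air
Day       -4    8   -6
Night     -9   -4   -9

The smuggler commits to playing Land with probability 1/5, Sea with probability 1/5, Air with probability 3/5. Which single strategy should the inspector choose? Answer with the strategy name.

Expected payoff of Day: (1/5)·(-4) + (1/5)·8 + (3/5)·(-6) = -14/5.
Expected payoff of Night: (1/5)·(-9) + (1/5)·(-4) + (3/5)·(-9) = -8.
The largest is -14/5, so the inspector's best response is Day.

Day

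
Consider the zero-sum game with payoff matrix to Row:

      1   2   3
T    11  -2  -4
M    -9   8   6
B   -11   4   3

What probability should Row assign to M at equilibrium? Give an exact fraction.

Row minima: T → -4, M → -9, B → -11; maximin = -4.
Column maxima: 1 → 11, 2 → 8, 3 → 6; minimax = 6.
-4 ≠ 6, so there is no saddle point; optimal play is mixed.
B is strictly dominated by M, so Row never plays it.
2 is strictly dominated by 3 (it gives Row strictly more in every row), so Column never plays it.
On the remaining 2×2 (T, M vs 1, 3):
Let Row play T with probability p. Expected payoff against 1: 11p + (-9)(1−p) = 20p − 9; against 3: (-4)p + 6(1−p) = −10p + 6.
Setting these equal: 20p − 9 = −10p + 6 ⇒ 30p = 15 ⇒ p = 1/2, and the value is (20)·(1/2) − 9 = 1.
For Column: with q = P(1), equating T's and M's payoffs gives 15q − 4 = −15q + 6 ⇒ q = 1/3.

1/2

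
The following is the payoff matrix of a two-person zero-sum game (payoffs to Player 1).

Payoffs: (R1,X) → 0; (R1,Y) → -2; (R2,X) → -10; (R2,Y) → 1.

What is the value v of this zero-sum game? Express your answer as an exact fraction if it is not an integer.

Row minima: R1 → -2, R2 → -10; maximin = -2.
Column maxima: X → 0, Y → 1; minimax = 0.
-2 ≠ 0, so there is no saddle point; optimal play is mixed.
Let Player 1 play R1 with probability p. Expected payoff against X: 0p + (-10)(1−p) = 10p − 10; against Y: (-2)p + 1(1−p) = −3p + 1.
Setting these equal: 10p − 10 = −3p + 1 ⇒ 13p = 11 ⇒ p = 11/13, and the value is (10)·(11/13) − 10 = -20/13.
For Player 2: with q = P(X), equating R1's and R2's payoffs gives 2q − 2 = −11q + 1 ⇒ q = 3/13.

-20/13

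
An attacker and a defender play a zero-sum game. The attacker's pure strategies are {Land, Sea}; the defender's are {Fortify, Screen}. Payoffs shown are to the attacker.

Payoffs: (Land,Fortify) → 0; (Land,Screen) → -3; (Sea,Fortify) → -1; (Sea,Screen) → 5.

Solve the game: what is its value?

Row minima: Land → -3, Sea → -1; maximin = -1.
Column maxima: Fortify → 0, Screen → 5; minimax = 0.
-1 ≠ 0, so there is no saddle point; optimal play is mixed.
Let the attacker play Land with probability p. Expected payoff against Fortify: 0p + (-1)(1−p) = p − 1; against Screen: (-3)p + 5(1−p) = −8p + 5.
Setting these equal: p − 1 = −8p + 5 ⇒ 9p = 6 ⇒ p = 2/3, and the value is (1)·(2/3) − 1 = -1/3.
For the defender: with q = P(Fortify), equating Land's and Sea's payoffs gives 3q − 3 = −6q + 5 ⇒ q = 8/9.

-1/3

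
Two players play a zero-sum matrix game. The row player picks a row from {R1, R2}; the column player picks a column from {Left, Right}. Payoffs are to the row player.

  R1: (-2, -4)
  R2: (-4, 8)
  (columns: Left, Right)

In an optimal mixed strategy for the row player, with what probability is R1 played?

6/7

Row minima: R1 → -4, R2 → -4; maximin = -4.
Column maxima: Left → -2, Right → 8; minimax = -2.
-4 ≠ -2, so there is no saddle point; optimal play is mixed.
Let the row player play R1 with probability p. Expected payoff against Left: (-2)p + (-4)(1−p) = 2p − 4; against Right: (-4)p + 8(1−p) = −12p + 8.
Setting these equal: 2p − 4 = −12p + 8 ⇒ 14p = 12 ⇒ p = 6/7, and the value is (2)·(6/7) − 4 = -16/7.
For the column player: with q = P(Left), equating R1's and R2's payoffs gives 2q − 4 = −12q + 8 ⇒ q = 6/7.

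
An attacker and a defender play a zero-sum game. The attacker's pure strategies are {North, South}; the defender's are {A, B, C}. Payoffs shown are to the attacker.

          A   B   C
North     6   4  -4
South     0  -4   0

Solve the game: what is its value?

Row minima: North → -4, South → -4; maximin = -4.
Column maxima: A → 6, B → 4, C → 0; minimax = 0.
-4 ≠ 0, so there is no saddle point; optimal play is mixed.
A is strictly dominated by B (it gives the attacker strictly more in every row), so the defender never plays it.
On the remaining 2×2 (North, South vs B, C):
Let the attacker play North with probability p. Expected payoff against B: 4p + (-4)(1−p) = 8p − 4; against C: (-4)p + 0(1−p) = −4p.
Setting these equal: 8p − 4 = −4p ⇒ 12p = 4 ⇒ p = 1/3, and the value is (8)·(1/3) − 4 = -4/3.
For the defender: with q = P(B), equating North's and South's payoffs gives 8q − 4 = −4q ⇒ q = 1/3.

-4/3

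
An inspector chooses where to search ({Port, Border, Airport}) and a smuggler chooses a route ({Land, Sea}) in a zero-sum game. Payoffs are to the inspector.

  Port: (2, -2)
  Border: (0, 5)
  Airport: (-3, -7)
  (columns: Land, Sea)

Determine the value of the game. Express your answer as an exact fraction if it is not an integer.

10/9

Row minima: Port → -2, Border → 0, Airport → -7; maximin = 0.
Column maxima: Land → 2, Sea → 5; minimax = 2.
0 ≠ 2, so there is no saddle point; optimal play is mixed.
Airport is strictly dominated by Port, so the inspector never plays it.
On the remaining 2×2 (Port, Border vs Land, Sea):
Let the inspector play Port with probability p. Expected payoff against Land: 2p + 0(1−p) = 2p; against Sea: (-2)p + 5(1−p) = −7p + 5.
Setting these equal: 2p = −7p + 5 ⇒ 9p = 5 ⇒ p = 5/9, and the value is (2)·(5/9) = 10/9.
For the smuggler: with q = P(Land), equating Port's and Border's payoffs gives 4q − 2 = −5q + 5 ⇒ q = 7/9.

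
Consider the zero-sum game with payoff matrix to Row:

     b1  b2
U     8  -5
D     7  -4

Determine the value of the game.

-4

Row minima: U → -5, D → -4; maximin = -4.
Column maxima: b1 → 8, b2 → -4; minimax = -4.
Since maximin = minimax = -4, there is a saddle point and the value is -4.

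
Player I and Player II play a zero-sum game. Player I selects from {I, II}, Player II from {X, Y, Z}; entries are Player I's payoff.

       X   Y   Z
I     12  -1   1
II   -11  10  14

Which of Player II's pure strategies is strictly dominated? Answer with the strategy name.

Y holds Player I's payoff strictly below Z in every row: -1 < 1, 10 < 14.
So Z is strictly dominated for Player II.

Z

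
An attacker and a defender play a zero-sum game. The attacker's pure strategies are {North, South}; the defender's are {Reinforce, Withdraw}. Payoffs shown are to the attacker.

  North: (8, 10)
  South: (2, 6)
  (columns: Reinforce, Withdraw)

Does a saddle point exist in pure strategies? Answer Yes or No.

Row minima: North → 8, South → 2; maximin = 8.
Column maxima: Reinforce → 8, Withdraw → 10; minimax = 8.
maximin = minimax = 8, so a saddle point exists.

Yes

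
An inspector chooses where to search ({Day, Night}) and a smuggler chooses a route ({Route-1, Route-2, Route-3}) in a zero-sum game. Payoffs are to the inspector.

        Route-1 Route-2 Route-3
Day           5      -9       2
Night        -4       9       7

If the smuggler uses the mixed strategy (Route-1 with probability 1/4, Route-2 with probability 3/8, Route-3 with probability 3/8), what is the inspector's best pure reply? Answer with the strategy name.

Expected payoff of Day: (1/4)·5 + (3/8)·(-9) + (3/8)·2 = -11/8.
Expected payoff of Night: (1/4)·(-4) + (3/8)·9 + (3/8)·7 = 5.
The largest is 5, so the inspector's best response is Night.

Night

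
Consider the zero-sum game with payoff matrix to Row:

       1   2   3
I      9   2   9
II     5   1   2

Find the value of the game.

Row minima: I → 2, II → 1; maximin = 2.
Column maxima: 1 → 9, 2 → 2, 3 → 9; minimax = 2.
Since maximin = minimax = 2, there is a saddle point and the value is 2.

2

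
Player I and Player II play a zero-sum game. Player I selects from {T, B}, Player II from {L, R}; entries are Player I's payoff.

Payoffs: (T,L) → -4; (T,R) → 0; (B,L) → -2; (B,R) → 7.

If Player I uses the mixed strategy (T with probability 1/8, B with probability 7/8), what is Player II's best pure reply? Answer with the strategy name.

If Player II plays L, Player I's expected payoff is (1/8)·(-4) + (7/8)·(-2) = -9/4.
If Player II plays R, Player I's expected payoff is (1/8)·0 + (7/8)·7 = 49/8.
Player II minimizes Player I's payoff; the smallest is -9/4, so the best response is L.

L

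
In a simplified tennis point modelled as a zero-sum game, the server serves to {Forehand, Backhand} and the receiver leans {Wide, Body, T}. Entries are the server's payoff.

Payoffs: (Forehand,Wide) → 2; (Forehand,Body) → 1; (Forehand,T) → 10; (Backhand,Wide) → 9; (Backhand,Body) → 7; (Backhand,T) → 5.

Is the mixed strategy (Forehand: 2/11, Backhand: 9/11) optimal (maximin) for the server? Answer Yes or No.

Yes

Against Wide this mix gives (2/11)·2 + (9/11)·9 = 85/11.
Against Body this mix gives (2/11)·1 + (9/11)·7 = 65/11.
Against T this mix gives (2/11)·10 + (9/11)·5 = 65/11.
All of the receiver's active replies (Body, T) yield 65/11, and no column does worse for the server. The mix makes the receiver indifferent and guarantees 65/11, so it is optimal.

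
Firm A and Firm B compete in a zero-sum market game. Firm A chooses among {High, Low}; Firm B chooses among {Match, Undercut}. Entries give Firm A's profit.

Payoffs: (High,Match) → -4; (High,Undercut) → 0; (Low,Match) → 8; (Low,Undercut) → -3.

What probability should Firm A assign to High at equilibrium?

Row minima: High → -4, Low → -3; maximin = -3.
Column maxima: Match → 8, Undercut → 0; minimax = 0.
-3 ≠ 0, so there is no saddle point; optimal play is mixed.
Let Firm A play High with probability p. Expected payoff against Match: (-4)p + 8(1−p) = −12p + 8; against Undercut: 0p + (-3)(1−p) = 3p − 3.
Setting these equal: −12p + 8 = 3p − 3 ⇒ −15p = -11 ⇒ p = 11/15, and the value is (-12)·(11/15) + 8 = -4/5.
For Firm B: with q = P(Match), equating High's and Low's payoffs gives −4q = 11q − 3 ⇒ q = 1/5.

11/15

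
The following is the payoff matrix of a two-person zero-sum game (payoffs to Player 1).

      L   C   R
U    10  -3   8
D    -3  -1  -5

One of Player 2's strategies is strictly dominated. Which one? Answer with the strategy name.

R holds Player 1's payoff strictly below L in every row: 8 < 10, -5 < -3.
So L is strictly dominated for Player 2.

L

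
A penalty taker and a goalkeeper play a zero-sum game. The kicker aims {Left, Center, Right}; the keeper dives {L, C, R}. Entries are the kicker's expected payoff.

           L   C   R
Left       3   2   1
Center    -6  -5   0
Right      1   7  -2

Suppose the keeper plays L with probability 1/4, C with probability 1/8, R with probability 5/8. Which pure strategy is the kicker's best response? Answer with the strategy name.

Expected payoff of Left: (1/4)·3 + (1/8)·2 + (5/8)·1 = 13/8.
Expected payoff of Center: (1/4)·(-6) + (1/8)·(-5) + (5/8)·0 = -17/8.
Expected payoff of Right: (1/4)·1 + (1/8)·7 + (5/8)·(-2) = -1/8.
The largest is 13/8, so the kicker's best response is Left.

Left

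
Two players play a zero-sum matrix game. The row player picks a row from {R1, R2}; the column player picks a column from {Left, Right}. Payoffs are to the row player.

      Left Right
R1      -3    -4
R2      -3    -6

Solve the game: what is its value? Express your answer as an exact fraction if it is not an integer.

Row minima: R1 → -4, R2 → -6; maximin = -4.
Column maxima: Left → -3, Right → -4; minimax = -4.
Since maximin = minimax = -4, there is a saddle point and the value is -4.

-4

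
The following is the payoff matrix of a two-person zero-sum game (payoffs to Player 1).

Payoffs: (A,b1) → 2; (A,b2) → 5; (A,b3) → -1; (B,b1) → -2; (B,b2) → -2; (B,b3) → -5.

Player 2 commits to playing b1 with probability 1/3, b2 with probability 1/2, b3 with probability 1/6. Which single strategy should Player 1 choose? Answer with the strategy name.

A

Expected payoff of A: (1/3)·2 + (1/2)·5 + (1/6)·(-1) = 3.
Expected payoff of B: (1/3)·(-2) + (1/2)·(-2) + (1/6)·(-5) = -5/2.
The largest is 3, so Player 1's best response is A.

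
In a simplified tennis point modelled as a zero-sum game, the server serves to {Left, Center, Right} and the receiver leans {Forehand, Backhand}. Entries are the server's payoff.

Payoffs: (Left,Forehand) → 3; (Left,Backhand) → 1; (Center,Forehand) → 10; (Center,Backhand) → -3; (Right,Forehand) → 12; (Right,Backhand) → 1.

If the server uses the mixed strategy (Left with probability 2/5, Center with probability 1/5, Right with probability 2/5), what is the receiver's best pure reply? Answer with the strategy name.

If the receiver plays Forehand, the server's expected payoff is (2/5)·3 + (1/5)·10 + (2/5)·12 = 8.
If the receiver plays Backhand, the server's expected payoff is (2/5)·1 + (1/5)·(-3) + (2/5)·1 = 1/5.
The receiver minimizes the server's payoff; the smallest is 1/5, so the best response is Backhand.

Backhand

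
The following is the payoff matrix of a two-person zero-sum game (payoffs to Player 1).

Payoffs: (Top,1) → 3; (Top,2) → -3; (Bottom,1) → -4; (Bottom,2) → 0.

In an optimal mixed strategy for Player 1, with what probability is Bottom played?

Row minima: Top → -3, Bottom → -4; maximin = -3.
Column maxima: 1 → 3, 2 → 0; minimax = 0.
-3 ≠ 0, so there is no saddle point; optimal play is mixed.
Let Player 1 play Top with probability p. Expected payoff against 1: 3p + (-4)(1−p) = 7p − 4; against 2: (-3)p + 0(1−p) = −3p.
Setting these equal: 7p − 4 = −3p ⇒ 10p = 4 ⇒ p = 2/5, and the value is (7)·(2/5) − 4 = -6/5.
For Player 2: with q = P(1), equating Top's and Bottom's payoffs gives 6q − 3 = −4q ⇒ q = 3/10.

3/5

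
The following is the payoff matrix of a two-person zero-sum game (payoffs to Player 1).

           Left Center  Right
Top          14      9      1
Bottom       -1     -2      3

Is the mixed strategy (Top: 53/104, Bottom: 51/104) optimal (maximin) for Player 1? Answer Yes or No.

Against Left this mix gives (53/104)·14 + (51/104)·(-1) = 691/104.
Against Center this mix gives (53/104)·9 + (51/104)·(-2) = 375/104.
Against Right this mix gives (53/104)·1 + (51/104)·3 = 103/52.
Player 2 will play Right, holding Player 1 to 103/52. Shifting weight toward the row that does better against Right would raise this floor (the equalizing mix achieves 29/13 against both Right and Center), so the proposed strategy is not optimal.

No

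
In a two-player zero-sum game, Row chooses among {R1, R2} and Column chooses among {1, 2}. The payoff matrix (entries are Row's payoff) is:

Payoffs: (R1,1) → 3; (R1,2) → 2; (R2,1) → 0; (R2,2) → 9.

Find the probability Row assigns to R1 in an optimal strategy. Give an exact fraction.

9/10

Row minima: R1 → 2, R2 → 0; maximin = 2.
Column maxima: 1 → 3, 2 → 9; minimax = 3.
2 ≠ 3, so there is no saddle point; optimal play is mixed.
Let Row play R1 with probability p. Expected payoff against 1: 3p + 0(1−p) = 3p; against 2: 2p + 9(1−p) = −7p + 9.
Setting these equal: 3p = −7p + 9 ⇒ 10p = 9 ⇒ p = 9/10, and the value is (3)·(9/10) = 27/10.
For Column: with q = P(1), equating R1's and R2's payoffs gives q + 2 = −9q + 9 ⇒ q = 7/10.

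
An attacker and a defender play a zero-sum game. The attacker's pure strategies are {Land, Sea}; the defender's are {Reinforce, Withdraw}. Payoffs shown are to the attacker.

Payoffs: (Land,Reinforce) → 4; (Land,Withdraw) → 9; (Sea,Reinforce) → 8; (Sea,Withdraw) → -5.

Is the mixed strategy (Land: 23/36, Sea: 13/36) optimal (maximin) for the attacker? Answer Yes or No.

No

Against Reinforce this mix gives (23/36)·4 + (13/36)·8 = 49/9.
Against Withdraw this mix gives (23/36)·9 + (13/36)·(-5) = 71/18.
The defender will play Withdraw, holding the attacker to 71/18. Shifting weight toward the row that does better against Withdraw would raise this floor (the equalizing mix achieves 46/9 against both Withdraw and Reinforce), so the proposed strategy is not optimal.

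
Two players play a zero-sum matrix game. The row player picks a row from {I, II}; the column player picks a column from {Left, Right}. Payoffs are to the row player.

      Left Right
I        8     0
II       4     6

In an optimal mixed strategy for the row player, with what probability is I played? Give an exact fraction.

1/5

Row minima: I → 0, II → 4; maximin = 4.
Column maxima: Left → 8, Right → 6; minimax = 6.
4 ≠ 6, so there is no saddle point; optimal play is mixed.
Let the row player play I with probability p. Expected payoff against Left: 8p + 4(1−p) = 4p + 4; against Right: 0p + 6(1−p) = −6p + 6.
Setting these equal: 4p + 4 = −6p + 6 ⇒ 10p = 2 ⇒ p = 1/5, and the value is (4)·(1/5) + 4 = 24/5.
For the column player: with q = P(Left), equating I's and II's payoffs gives 8q = −2q + 6 ⇒ q = 3/5.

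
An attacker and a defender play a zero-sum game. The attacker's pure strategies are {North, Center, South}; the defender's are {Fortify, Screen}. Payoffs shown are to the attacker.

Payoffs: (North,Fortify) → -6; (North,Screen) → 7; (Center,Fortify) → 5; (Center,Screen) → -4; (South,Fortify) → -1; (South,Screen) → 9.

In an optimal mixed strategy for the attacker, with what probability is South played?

Row minima: North → -6, Center → -4, South → -1; maximin = -1.
Column maxima: Fortify → 5, Screen → 9; minimax = 5.
-1 ≠ 5, so there is no saddle point; optimal play is mixed.
North is strictly dominated by South, so the attacker never plays it.
On the remaining 2×2 (Center, South vs Fortify, Screen):
Let the attacker play Center with probability p. Expected payoff against Fortify: 5p + (-1)(1−p) = 6p − 1; against Screen: (-4)p + 9(1−p) = −13p + 9.
Setting these equal: 6p − 1 = −13p + 9 ⇒ 19p = 10 ⇒ p = 10/19, and the value is (6)·(10/19) − 1 = 41/19.
For the defender: with q = P(Fortify), equating Center's and South's payoffs gives 9q − 4 = −10q + 9 ⇒ q = 13/19.

9/19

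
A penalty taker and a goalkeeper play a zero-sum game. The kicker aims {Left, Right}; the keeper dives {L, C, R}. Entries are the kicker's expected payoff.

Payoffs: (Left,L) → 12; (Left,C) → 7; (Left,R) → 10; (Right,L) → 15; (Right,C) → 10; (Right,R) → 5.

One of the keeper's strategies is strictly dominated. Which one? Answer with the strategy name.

C holds the kicker's payoff strictly below L in every row: 7 < 12, 10 < 15.
So L is strictly dominated for the keeper.

L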